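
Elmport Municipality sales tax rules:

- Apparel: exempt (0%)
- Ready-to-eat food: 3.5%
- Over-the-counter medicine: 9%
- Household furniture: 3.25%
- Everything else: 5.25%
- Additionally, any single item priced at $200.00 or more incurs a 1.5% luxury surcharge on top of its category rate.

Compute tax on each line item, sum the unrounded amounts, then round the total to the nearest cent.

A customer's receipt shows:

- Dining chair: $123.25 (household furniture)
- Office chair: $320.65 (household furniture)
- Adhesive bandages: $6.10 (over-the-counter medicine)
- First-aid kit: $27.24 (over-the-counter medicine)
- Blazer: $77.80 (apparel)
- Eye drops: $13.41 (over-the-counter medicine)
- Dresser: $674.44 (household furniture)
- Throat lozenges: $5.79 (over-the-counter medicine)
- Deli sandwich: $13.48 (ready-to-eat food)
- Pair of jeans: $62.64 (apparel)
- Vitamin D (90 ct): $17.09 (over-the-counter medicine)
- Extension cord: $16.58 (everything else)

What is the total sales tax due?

Dining chair $123.25: household furniture → 3.25% → $4.005625
Office chair $320.65: household furniture → 3.25% + 1.5% surcharge = 4.75% → $15.230875
Adhesive bandages $6.10: over-the-counter medicine → 9% → $0.549
First-aid kit $27.24: over-the-counter medicine → 9% → $2.4516
Blazer $77.80: apparel → 0% → $0.00
Eye drops $13.41: over-the-counter medicine → 9% → $1.2069
Dresser $674.44: household furniture → 3.25% + 1.5% surcharge = 4.75% → $32.0359
Throat lozenges $5.79: over-the-counter medicine → 9% → $0.5211
Deli sandwich $13.48: ready-to-eat food → 3.5% → $0.4718
Pair of jeans $62.64: apparel → 0% → $0.00
Vitamin D (90 ct) $17.09: over-the-counter medicine → 9% → $1.5381
Extension cord $16.58: everything else → 5.25% → $0.87045
Unrounded tax sum = $58.88135 → $58.88

$58.88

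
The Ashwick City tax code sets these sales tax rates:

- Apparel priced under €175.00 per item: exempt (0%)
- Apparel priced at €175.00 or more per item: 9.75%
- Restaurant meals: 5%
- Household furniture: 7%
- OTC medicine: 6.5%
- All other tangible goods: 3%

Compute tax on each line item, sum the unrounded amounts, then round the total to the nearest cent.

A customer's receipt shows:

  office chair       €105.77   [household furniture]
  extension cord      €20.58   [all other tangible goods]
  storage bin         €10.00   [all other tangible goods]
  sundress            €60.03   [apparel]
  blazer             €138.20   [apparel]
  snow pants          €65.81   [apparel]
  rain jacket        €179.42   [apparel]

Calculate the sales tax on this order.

€25.81

Office chair €105.77: household furniture → 7% → €7.4039
Extension cord €20.58: all other tangible goods → 3% → €0.6174
Storage bin €10.00: all other tangible goods → 3% → €0.30
Sundress €60.03: apparel, under €175.00 → 0% → €0.00
Blazer €138.20: apparel, under €175.00 → 0% → €0.00
Snow pants €65.81: apparel, under €175.00 → 0% → €0.00
Rain jacket €179.42: apparel, €175.00 or more → 9.75% → €17.49345
Unrounded tax sum = €25.81475 → €25.81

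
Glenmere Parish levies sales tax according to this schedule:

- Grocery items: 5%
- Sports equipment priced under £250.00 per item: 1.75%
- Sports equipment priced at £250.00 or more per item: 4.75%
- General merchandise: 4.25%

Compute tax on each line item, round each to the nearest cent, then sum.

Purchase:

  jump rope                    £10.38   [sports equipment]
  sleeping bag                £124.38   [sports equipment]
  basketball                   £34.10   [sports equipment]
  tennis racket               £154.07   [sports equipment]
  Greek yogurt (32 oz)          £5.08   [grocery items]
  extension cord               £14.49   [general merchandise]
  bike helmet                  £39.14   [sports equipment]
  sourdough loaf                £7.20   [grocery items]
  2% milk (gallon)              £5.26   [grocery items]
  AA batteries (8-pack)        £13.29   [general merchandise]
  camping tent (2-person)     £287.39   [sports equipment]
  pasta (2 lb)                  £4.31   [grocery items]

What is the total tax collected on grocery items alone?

£1.09

Greek yogurt (32 oz) £5.08: grocery items → 5% → £0.25
Sourdough loaf £7.20: grocery items → 5% → £0.36
2% milk (gallon) £5.26: grocery items → 5% → £0.26
Pasta (2 lb) £4.31: grocery items → 5% → £0.22
Tax on grocery items = £0.25 + £0.36 + £0.26 + £0.22 = £1.09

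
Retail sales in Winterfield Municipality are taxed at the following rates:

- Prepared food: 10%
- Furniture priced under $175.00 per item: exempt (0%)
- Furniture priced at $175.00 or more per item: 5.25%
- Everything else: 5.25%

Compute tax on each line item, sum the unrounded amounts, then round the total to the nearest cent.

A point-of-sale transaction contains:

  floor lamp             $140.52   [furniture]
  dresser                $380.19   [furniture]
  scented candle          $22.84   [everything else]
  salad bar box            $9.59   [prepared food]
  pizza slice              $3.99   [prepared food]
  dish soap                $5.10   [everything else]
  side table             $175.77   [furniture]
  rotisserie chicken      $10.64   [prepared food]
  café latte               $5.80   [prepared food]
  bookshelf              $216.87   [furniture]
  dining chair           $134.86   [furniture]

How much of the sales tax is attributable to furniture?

$40.57

Floor lamp $140.52: furniture, under $175.00 → 0% → $0.00
Dresser $380.19: furniture, $175.00 or more → 5.25% → $19.959975
Side table $175.77: furniture, $175.00 or more → 5.25% → $9.227925
Bookshelf $216.87: furniture, $175.00 or more → 5.25% → $11.385675
Dining chair $134.86: furniture, under $175.00 → 0% → $0.00
Tax on furniture: unrounded sum = $40.573575 → $40.57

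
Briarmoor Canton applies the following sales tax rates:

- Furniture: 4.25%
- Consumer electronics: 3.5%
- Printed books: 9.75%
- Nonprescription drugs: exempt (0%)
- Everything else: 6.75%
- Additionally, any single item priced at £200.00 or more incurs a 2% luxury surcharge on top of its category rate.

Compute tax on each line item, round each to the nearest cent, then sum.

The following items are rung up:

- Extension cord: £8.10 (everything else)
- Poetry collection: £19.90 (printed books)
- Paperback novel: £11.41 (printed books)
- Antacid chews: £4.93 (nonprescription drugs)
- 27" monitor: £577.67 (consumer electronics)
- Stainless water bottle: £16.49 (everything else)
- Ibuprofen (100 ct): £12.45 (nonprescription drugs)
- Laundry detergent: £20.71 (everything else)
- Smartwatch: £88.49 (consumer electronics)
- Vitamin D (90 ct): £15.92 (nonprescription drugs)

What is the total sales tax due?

£40.98

Extension cord £8.10: everything else → 6.75% → £0.55
Poetry collection £19.90: printed books → 9.75% → £1.94
Paperback novel £11.41: printed books → 9.75% → £1.11
Antacid chews £4.93: nonprescription drugs → 0% → £0.00
27" monitor £577.67: consumer electronics → 3.5% + 2% surcharge = 5.5% → £31.77
Stainless water bottle £16.49: everything else → 6.75% → £1.11
Ibuprofen (100 ct) £12.45: nonprescription drugs → 0% → £0.00
Laundry detergent £20.71: everything else → 6.75% → £1.40
Smartwatch £88.49: consumer electronics → 3.5% → £3.10
Vitamin D (90 ct) £15.92: nonprescription drugs → 0% → £0.00
Total tax = £0.55 + £1.94 + £1.11 + £31.77 + £1.11 + £1.40 + £3.10 = £40.98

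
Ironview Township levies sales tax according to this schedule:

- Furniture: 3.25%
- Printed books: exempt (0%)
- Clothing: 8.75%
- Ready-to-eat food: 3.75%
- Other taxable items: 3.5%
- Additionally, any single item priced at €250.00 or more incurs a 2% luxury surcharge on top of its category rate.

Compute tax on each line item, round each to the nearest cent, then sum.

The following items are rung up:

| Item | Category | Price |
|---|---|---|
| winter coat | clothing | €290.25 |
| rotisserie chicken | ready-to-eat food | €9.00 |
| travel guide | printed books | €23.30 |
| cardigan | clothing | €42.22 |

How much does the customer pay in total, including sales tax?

€400.00

Winter coat €290.25: clothing → 8.75% + 2% surcharge = 10.75% → €31.20
Rotisserie chicken €9.00: ready-to-eat food → 3.75% → €0.34
Travel guide €23.30: printed books → 0% → €0.00
Cardigan €42.22: clothing → 8.75% → €3.69
Subtotal = €364.77; tax = €35.23; total due = €400.00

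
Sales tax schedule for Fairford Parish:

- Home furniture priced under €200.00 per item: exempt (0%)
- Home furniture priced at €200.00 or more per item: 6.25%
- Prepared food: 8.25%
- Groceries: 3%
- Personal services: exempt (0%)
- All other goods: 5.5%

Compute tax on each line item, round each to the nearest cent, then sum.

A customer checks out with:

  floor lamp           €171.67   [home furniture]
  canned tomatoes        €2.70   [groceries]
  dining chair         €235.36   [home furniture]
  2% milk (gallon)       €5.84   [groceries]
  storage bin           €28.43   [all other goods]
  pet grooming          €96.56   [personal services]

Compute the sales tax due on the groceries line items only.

Canned tomatoes €2.70: groceries → 3% → €0.08
2% milk (gallon) €5.84: groceries → 3% → €0.18
Tax on groceries = €0.08 + €0.18 = €0.26

€0.26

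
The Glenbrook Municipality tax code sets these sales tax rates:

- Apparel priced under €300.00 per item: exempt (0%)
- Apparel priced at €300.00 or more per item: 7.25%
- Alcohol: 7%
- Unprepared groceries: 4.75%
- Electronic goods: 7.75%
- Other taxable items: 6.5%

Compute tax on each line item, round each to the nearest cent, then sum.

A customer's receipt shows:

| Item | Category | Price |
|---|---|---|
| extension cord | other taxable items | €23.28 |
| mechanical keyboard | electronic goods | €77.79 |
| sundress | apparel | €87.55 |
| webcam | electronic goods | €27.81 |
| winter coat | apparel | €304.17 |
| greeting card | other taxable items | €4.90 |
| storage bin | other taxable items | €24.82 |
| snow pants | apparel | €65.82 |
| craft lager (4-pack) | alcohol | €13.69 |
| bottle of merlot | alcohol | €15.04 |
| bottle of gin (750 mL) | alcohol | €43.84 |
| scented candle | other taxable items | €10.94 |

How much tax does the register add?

€39.47

Extension cord €23.28: other taxable items → 6.5% → €1.51
Mechanical keyboard €77.79: electronic goods → 7.75% → €6.03
Sundress €87.55: apparel, under €300.00 → 0% → €0.00
Webcam €27.81: electronic goods → 7.75% → €2.16
Winter coat €304.17: apparel, €300.00 or more → 7.25% → €22.05
Greeting card €4.90: other taxable items → 6.5% → €0.32
Storage bin €24.82: other taxable items → 6.5% → €1.61
Snow pants €65.82: apparel, under €300.00 → 0% → €0.00
Craft lager (4-pack) €13.69: alcohol → 7% → €0.96
Bottle of merlot €15.04: alcohol → 7% → €1.05
Bottle of gin (750 mL) €43.84: alcohol → 7% → €3.07
Scented candle €10.94: other taxable items → 6.5% → €0.71
Total tax = €1.51 + €6.03 + €2.16 + €22.05 + €0.32 + €1.61 + €0.96 + €1.05 + €3.07 + €0.71 = €39.47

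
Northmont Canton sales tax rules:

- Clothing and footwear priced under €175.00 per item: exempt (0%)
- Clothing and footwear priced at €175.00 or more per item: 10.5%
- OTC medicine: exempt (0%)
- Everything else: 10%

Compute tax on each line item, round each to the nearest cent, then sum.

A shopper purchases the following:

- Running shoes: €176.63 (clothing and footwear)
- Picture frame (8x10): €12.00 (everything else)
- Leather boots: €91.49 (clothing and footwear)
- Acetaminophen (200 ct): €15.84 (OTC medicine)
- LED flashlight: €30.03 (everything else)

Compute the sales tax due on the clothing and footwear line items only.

Running shoes €176.63: clothing and footwear, €175.00 or more → 10.5% → €18.55
Leather boots €91.49: clothing and footwear, under €175.00 → 0% → €0.00
Tax on clothing and footwear = €18.55 + €0.00 = €18.55

€18.55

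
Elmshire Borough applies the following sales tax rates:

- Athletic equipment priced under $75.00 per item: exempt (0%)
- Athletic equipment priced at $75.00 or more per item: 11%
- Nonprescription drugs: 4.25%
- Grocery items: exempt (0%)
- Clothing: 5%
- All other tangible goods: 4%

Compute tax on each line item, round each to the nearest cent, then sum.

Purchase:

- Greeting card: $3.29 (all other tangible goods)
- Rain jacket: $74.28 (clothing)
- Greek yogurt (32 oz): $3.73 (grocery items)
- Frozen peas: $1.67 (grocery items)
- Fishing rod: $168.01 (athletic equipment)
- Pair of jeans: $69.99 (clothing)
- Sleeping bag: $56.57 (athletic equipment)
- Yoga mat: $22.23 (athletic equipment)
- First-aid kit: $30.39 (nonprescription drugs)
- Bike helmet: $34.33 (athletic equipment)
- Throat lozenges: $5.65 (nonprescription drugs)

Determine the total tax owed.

Greeting card $3.29: all other tangible goods → 4% → $0.13
Rain jacket $74.28: clothing → 5% → $3.71
Greek yogurt (32 oz) $3.73: grocery items → 0% → $0.00
Frozen peas $1.67: grocery items → 0% → $0.00
Fishing rod $168.01: athletic equipment, $75.00 or more → 11% → $18.48
Pair of jeans $69.99: clothing → 5% → $3.50
Sleeping bag $56.57: athletic equipment, under $75.00 → 0% → $0.00
Yoga mat $22.23: athletic equipment, under $75.00 → 0% → $0.00
First-aid kit $30.39: nonprescription drugs → 4.25% → $1.29
Bike helmet $34.33: athletic equipment, under $75.00 → 0% → $0.00
Throat lozenges $5.65: nonprescription drugs → 4.25% → $0.24
Total tax = $0.13 + $3.71 + $18.48 + $3.50 + $1.29 + $0.24 = $27.35

$27.35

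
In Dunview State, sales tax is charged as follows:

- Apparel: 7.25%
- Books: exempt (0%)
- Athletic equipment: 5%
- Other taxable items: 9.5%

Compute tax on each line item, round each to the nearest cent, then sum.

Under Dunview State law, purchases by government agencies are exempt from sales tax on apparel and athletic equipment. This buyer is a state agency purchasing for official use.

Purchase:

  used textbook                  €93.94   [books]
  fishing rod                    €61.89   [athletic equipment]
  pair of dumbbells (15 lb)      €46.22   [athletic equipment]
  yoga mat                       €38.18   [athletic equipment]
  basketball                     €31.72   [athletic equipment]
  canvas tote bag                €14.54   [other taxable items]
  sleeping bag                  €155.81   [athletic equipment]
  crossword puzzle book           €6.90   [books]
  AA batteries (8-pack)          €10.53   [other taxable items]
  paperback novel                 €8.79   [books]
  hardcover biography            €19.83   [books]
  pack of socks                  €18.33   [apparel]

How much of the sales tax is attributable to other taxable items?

Canvas tote bag €14.54: other taxable items → 9.5% → €1.38
AA batteries (8-pack) €10.53: other taxable items → 9.5% → €1.00
Tax on other taxable items = €1.38 + €1.00 = €2.38

€2.38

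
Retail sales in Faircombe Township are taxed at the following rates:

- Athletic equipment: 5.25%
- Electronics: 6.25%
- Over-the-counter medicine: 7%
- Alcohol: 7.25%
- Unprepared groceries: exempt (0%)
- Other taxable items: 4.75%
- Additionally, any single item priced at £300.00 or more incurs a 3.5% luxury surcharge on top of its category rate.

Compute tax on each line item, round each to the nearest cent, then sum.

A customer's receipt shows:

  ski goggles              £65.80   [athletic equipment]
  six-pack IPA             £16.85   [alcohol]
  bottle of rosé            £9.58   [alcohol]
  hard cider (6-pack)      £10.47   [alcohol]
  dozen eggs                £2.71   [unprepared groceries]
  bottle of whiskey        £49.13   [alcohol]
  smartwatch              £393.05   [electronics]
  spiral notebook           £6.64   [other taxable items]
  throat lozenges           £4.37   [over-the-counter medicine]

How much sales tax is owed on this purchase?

£48.63

Ski goggles £65.80: athletic equipment → 5.25% → £3.45
Six-pack IPA £16.85: alcohol → 7.25% → £1.22
Bottle of rosé £9.58: alcohol → 7.25% → £0.69
Hard cider (6-pack) £10.47: alcohol → 7.25% → £0.76
Dozen eggs £2.71: unprepared groceries → 0% → £0.00
Bottle of whiskey £49.13: alcohol → 7.25% → £3.56
Smartwatch £393.05: electronics → 6.25% + 3.5% surcharge = 9.75% → £38.32
Spiral notebook £6.64: other taxable items → 4.75% → £0.32
Throat lozenges £4.37: over-the-counter medicine → 7% → £0.31
Total tax = £3.45 + £1.22 + £0.69 + £0.76 + £3.56 + £38.32 + £0.32 + £0.31 = £48.63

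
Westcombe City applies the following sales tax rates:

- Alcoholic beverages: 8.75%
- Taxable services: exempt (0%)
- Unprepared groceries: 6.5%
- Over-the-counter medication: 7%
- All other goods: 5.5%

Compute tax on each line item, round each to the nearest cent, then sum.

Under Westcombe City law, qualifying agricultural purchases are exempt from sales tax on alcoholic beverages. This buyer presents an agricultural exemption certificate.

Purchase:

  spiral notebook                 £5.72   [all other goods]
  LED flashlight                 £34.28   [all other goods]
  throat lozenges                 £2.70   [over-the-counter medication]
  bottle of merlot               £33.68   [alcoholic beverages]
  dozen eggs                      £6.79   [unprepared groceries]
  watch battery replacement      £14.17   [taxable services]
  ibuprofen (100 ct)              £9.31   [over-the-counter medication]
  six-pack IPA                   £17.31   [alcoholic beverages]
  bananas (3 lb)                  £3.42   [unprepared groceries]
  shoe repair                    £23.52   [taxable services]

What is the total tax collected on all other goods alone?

£2.20

Spiral notebook £5.72: all other goods → 5.5% → £0.31
LED flashlight £34.28: all other goods → 5.5% → £1.89
Tax on all other goods = £0.31 + £1.89 = £2.20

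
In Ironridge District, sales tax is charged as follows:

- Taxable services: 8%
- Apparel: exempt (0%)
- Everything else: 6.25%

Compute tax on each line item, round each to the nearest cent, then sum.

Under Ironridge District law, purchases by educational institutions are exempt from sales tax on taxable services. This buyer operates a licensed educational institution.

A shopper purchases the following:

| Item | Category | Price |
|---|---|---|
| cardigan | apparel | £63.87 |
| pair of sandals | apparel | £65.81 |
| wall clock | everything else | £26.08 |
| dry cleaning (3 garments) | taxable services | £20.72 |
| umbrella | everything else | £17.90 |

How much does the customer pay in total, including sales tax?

£197.13

Cardigan £63.87: apparel → 0% → £0.00
Pair of sandals £65.81: apparel → 0% → £0.00
Wall clock £26.08: everything else → 6.25% → £1.63
Dry cleaning (3 garments) £20.72: taxable services, buyer-exempt → 0% → £0.00
Umbrella £17.90: everything else → 6.25% → £1.12
Subtotal = £194.38; tax = £2.75; total due = £197.13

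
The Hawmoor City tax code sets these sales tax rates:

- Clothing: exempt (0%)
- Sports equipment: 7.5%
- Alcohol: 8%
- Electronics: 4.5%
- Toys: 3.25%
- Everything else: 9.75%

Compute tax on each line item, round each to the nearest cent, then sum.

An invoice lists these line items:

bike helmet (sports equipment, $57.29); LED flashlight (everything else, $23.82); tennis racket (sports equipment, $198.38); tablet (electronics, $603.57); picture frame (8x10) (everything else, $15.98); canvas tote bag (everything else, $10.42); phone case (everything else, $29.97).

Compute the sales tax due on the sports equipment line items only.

$19.18

Bike helmet $57.29: sports equipment → 7.5% → $4.30
Tennis racket $198.38: sports equipment → 7.5% → $14.88
Tax on sports equipment = $4.30 + $14.88 = $19.18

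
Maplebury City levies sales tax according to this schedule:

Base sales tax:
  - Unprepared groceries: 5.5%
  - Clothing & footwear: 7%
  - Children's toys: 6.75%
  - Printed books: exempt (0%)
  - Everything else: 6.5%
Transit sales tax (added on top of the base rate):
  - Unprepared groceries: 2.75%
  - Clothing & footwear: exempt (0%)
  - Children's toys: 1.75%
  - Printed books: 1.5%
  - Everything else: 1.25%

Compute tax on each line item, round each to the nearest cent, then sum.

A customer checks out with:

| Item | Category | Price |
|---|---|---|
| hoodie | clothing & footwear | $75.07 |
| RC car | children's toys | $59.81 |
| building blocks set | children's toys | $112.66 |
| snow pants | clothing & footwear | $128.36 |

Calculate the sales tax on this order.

Hoodie $75.07: clothing & footwear → 7% + 0% transit = 7% → $5.25
RC car $59.81: children's toys → 6.75% + 1.75% transit = 8.5% → $5.08
Building blocks set $112.66: children's toys → 6.75% + 1.75% transit = 8.5% → $9.58
Snow pants $128.36: clothing & footwear → 7% + 0% transit = 7% → $8.99
Total tax = $5.25 + $5.08 + $9.58 + $8.99 = $28.90

$28.90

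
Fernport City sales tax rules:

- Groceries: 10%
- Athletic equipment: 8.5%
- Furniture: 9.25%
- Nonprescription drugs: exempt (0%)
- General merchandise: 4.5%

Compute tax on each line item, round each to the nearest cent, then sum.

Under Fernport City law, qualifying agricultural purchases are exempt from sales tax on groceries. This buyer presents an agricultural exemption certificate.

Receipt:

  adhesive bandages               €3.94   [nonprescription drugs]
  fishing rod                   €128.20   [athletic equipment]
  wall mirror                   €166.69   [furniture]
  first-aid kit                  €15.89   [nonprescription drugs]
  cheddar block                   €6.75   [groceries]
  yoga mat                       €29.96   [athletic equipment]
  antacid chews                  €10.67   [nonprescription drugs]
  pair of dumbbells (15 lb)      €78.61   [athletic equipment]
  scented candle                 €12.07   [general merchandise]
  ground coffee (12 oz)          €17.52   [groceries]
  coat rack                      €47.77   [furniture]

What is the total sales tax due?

€40.51

Adhesive bandages €3.94: nonprescription drugs → 0% → €0.00
Fishing rod €128.20: athletic equipment → 8.5% → €10.90
Wall mirror €166.69: furniture → 9.25% → €15.42
First-aid kit €15.89: nonprescription drugs → 0% → €0.00
Cheddar block €6.75: groceries, buyer-exempt → 0% → €0.00
Yoga mat €29.96: athletic equipment → 8.5% → €2.55
Antacid chews €10.67: nonprescription drugs → 0% → €0.00
Pair of dumbbells (15 lb) €78.61: athletic equipment → 8.5% → €6.68
Scented candle €12.07: general merchandise → 4.5% → €0.54
Ground coffee (12 oz) €17.52: groceries, buyer-exempt → 0% → €0.00
Coat rack €47.77: furniture → 9.25% → €4.42
Total tax = €10.90 + €15.42 + €2.55 + €6.68 + €0.54 + €4.42 = €40.51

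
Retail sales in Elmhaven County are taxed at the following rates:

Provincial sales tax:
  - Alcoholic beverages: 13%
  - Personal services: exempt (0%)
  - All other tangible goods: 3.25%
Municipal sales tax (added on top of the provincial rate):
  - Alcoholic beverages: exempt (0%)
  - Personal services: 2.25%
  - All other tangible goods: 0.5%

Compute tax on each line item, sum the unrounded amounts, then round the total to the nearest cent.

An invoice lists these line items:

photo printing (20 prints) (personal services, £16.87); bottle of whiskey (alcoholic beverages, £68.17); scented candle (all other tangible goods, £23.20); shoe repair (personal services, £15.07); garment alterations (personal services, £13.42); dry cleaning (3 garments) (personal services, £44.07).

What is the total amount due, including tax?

£192.54

Photo printing (20 prints) £16.87: personal services → 0% + 2.25% municipal = 2.25% → £0.379575
Bottle of whiskey £68.17: alcoholic beverages → 13% + 0% municipal = 13% → £8.8621
Scented candle £23.20: all other tangible goods → 3.25% + 0.5% municipal = 3.75% → £0.87
Shoe repair £15.07: personal services → 0% + 2.25% municipal = 2.25% → £0.339075
Garment alterations £13.42: personal services → 0% + 2.25% municipal = 2.25% → £0.30195
Dry cleaning (3 garments) £44.07: personal services → 0% + 2.25% municipal = 2.25% → £0.991575
Subtotal = £180.80; unrounded tax = £11.744275 → £11.74; total due = £192.54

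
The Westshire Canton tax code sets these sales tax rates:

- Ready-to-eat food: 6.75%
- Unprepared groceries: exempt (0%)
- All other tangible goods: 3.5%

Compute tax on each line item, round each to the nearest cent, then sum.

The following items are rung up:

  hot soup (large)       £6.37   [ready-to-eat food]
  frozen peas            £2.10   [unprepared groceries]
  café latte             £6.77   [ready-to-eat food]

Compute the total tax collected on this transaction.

Hot soup (large) £6.37: ready-to-eat food → 6.75% → £0.43
Frozen peas £2.10: unprepared groceries → 0% → £0.00
Café latte £6.77: ready-to-eat food → 6.75% → £0.46
Total tax = £0.43 + £0.46 = £0.89

£0.89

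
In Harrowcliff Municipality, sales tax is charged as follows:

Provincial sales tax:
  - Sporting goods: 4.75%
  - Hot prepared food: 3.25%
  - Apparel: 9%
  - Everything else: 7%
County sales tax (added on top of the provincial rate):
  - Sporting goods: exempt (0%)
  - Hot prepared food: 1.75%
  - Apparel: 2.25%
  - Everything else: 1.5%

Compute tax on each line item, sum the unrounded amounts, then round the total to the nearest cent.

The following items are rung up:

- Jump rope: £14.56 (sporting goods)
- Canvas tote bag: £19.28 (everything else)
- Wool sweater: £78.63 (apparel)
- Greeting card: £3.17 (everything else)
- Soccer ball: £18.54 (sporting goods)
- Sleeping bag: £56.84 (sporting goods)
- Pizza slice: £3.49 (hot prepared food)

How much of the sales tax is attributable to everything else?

£1.91

Canvas tote bag £19.28: everything else → 7% + 1.5% county = 8.5% → £1.6388
Greeting card £3.17: everything else → 7% + 1.5% county = 8.5% → £0.26945
Tax on everything else: unrounded sum = £1.90825 → £1.91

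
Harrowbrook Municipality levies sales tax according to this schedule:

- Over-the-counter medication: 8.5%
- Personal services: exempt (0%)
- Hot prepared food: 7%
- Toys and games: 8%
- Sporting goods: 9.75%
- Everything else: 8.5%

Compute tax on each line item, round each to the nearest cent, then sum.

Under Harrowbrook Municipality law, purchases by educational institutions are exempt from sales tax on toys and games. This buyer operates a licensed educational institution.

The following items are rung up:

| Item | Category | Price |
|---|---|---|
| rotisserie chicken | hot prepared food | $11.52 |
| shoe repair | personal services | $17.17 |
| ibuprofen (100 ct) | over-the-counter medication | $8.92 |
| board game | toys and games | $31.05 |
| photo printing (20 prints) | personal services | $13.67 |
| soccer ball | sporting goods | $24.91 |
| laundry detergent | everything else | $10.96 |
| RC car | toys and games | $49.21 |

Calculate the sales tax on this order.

Rotisserie chicken $11.52: hot prepared food → 7% → $0.81
Shoe repair $17.17: personal services → 0% → $0.00
Ibuprofen (100 ct) $8.92: over-the-counter medication → 8.5% → $0.76
Board game $31.05: toys and games, buyer-exempt → 0% → $0.00
Photo printing (20 prints) $13.67: personal services → 0% → $0.00
Soccer ball $24.91: sporting goods → 9.75% → $2.43
Laundry detergent $10.96: everything else → 8.5% → $0.93
RC car $49.21: toys and games, buyer-exempt → 0% → $0.00
Total tax = $0.81 + $0.76 + $2.43 + $0.93 = $4.93

$4.93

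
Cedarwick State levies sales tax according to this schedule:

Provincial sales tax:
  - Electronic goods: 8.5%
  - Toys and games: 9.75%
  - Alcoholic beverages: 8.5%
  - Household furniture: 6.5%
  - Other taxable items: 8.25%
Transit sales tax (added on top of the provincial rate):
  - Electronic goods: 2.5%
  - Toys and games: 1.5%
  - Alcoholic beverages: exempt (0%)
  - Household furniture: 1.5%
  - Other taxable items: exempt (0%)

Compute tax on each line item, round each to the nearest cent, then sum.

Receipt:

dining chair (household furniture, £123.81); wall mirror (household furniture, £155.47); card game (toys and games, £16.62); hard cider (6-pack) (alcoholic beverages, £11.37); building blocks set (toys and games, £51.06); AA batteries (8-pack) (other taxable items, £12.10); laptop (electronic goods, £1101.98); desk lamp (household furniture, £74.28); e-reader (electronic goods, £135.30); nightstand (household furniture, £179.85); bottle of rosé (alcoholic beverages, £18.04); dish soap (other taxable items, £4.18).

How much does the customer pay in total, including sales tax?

£2074.28

Dining chair £123.81: household furniture → 6.5% + 1.5% transit = 8% → £9.90
Wall mirror £155.47: household furniture → 6.5% + 1.5% transit = 8% → £12.44
Card game £16.62: toys and games → 9.75% + 1.5% transit = 11.25% → £1.87
Hard cider (6-pack) £11.37: alcoholic beverages → 8.5% + 0% transit = 8.5% → £0.97
Building blocks set £51.06: toys and games → 9.75% + 1.5% transit = 11.25% → £5.74
AA batteries (8-pack) £12.10: other taxable items → 8.25% + 0% transit = 8.25% → £1.00
Laptop £1101.98: electronic goods → 8.5% + 2.5% transit = 11% → £121.22
Desk lamp £74.28: household furniture → 6.5% + 1.5% transit = 8% → £5.94
E-reader £135.30: electronic goods → 8.5% + 2.5% transit = 11% → £14.88
Nightstand £179.85: household furniture → 6.5% + 1.5% transit = 8% → £14.39
Bottle of rosé £18.04: alcoholic beverages → 8.5% + 0% transit = 8.5% → £1.53
Dish soap £4.18: other taxable items → 8.25% + 0% transit = 8.25% → £0.34
Subtotal = £1884.06; tax = £190.22; total due = £2074.28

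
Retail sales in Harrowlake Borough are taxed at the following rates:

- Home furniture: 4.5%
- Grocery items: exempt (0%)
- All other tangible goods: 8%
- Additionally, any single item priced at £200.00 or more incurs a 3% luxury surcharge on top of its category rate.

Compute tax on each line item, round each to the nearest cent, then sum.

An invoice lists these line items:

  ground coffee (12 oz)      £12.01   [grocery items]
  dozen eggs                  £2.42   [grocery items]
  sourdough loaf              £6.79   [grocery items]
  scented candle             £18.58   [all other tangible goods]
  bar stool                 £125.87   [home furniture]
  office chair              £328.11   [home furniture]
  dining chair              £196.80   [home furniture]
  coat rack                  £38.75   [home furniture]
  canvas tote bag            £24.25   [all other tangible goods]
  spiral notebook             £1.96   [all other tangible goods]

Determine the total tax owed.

£44.46

Ground coffee (12 oz) £12.01: grocery items → 0% → £0.00
Dozen eggs £2.42: grocery items → 0% → £0.00
Sourdough loaf £6.79: grocery items → 0% → £0.00
Scented candle £18.58: all other tangible goods → 8% → £1.49
Bar stool £125.87: home furniture → 4.5% → £5.66
Office chair £328.11: home furniture → 4.5% + 3% surcharge = 7.5% → £24.61
Dining chair £196.80: home furniture → 4.5% → £8.86
Coat rack £38.75: home furniture → 4.5% → £1.74
Canvas tote bag £24.25: all other tangible goods → 8% → £1.94
Spiral notebook £1.96: all other tangible goods → 8% → £0.16
Total tax = £1.49 + £5.66 + £24.61 + £8.86 + £1.74 + £1.94 + £0.16 = £44.46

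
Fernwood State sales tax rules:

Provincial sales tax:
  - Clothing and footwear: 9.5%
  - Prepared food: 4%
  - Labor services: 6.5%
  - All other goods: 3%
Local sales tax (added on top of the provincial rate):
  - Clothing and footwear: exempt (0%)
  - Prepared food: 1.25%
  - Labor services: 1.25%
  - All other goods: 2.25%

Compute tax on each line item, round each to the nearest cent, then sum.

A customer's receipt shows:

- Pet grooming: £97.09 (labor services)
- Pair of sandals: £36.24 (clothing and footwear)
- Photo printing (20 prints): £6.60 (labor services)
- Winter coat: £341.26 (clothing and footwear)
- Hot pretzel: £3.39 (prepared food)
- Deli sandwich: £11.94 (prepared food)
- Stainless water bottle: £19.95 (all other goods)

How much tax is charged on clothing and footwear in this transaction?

£35.86

Pair of sandals £36.24: clothing and footwear → 9.5% + 0% local = 9.5% → £3.44
Winter coat £341.26: clothing and footwear → 9.5% + 0% local = 9.5% → £32.42
Tax on clothing and footwear = £3.44 + £32.42 = £35.86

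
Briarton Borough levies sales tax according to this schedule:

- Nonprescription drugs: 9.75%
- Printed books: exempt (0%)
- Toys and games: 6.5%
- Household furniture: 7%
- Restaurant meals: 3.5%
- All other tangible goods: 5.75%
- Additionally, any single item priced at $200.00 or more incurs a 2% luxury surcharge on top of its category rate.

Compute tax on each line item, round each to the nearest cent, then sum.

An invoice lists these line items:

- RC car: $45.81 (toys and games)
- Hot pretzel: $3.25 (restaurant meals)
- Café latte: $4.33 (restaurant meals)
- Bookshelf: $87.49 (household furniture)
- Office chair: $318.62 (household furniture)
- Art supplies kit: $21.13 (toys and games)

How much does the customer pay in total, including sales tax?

RC car $45.81: toys and games → 6.5% → $2.98
Hot pretzel $3.25: restaurant meals → 3.5% → $0.11
Café latte $4.33: restaurant meals → 3.5% → $0.15
Bookshelf $87.49: household furniture → 7% → $6.12
Office chair $318.62: household furniture → 7% + 2% surcharge = 9% → $28.68
Art supplies kit $21.13: toys and games → 6.5% → $1.37
Subtotal = $480.63; tax = $39.41; total due = $520.04

$520.04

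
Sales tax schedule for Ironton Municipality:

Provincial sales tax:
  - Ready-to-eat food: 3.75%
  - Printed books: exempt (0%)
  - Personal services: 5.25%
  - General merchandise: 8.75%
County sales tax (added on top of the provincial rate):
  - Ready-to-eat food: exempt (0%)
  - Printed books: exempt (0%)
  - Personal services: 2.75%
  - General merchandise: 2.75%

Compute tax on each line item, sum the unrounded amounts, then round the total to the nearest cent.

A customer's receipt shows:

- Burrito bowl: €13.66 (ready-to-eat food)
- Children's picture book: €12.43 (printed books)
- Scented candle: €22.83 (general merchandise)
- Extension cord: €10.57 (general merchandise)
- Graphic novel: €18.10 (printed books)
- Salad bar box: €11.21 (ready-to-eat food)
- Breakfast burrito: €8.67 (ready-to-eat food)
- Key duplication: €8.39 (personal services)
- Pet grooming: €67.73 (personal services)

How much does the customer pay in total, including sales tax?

€184.78

Burrito bowl €13.66: ready-to-eat food → 3.75% + 0% county = 3.75% → €0.51225
Children's picture book €12.43: printed books → 0% + 0% county = 0% → €0.00
Scented candle €22.83: general merchandise → 8.75% + 2.75% county = 11.5% → €2.62545
Extension cord €10.57: general merchandise → 8.75% + 2.75% county = 11.5% → €1.21555
Graphic novel €18.10: printed books → 0% + 0% county = 0% → €0.00
Salad bar box €11.21: ready-to-eat food → 3.75% + 0% county = 3.75% → €0.420375
Breakfast burrito €8.67: ready-to-eat food → 3.75% + 0% county = 3.75% → €0.325125
Key duplication €8.39: personal services → 5.25% + 2.75% county = 8% → €0.6712
Pet grooming €67.73: personal services → 5.25% + 2.75% county = 8% → €5.4184
Subtotal = €173.59; unrounded tax = €11.18835 → €11.19; total due = €184.78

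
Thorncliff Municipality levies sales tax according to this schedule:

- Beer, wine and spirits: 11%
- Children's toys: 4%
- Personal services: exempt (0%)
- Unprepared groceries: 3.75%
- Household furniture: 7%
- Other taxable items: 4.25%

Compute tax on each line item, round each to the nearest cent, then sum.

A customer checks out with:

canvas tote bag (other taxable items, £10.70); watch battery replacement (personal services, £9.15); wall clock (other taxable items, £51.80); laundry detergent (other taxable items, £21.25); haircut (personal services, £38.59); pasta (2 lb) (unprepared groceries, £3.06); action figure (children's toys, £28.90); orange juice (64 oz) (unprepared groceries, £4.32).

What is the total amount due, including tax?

£172.75

Canvas tote bag £10.70: other taxable items → 4.25% → £0.45
Watch battery replacement £9.15: personal services → 0% → £0.00
Wall clock £51.80: other taxable items → 4.25% → £2.20
Laundry detergent £21.25: other taxable items → 4.25% → £0.90
Haircut £38.59: personal services → 0% → £0.00
Pasta (2 lb) £3.06: unprepared groceries → 3.75% → £0.11
Action figure £28.90: children's toys → 4% → £1.16
Orange juice (64 oz) £4.32: unprepared groceries → 3.75% → £0.16
Subtotal = £167.77; tax = £4.98; total due = £172.75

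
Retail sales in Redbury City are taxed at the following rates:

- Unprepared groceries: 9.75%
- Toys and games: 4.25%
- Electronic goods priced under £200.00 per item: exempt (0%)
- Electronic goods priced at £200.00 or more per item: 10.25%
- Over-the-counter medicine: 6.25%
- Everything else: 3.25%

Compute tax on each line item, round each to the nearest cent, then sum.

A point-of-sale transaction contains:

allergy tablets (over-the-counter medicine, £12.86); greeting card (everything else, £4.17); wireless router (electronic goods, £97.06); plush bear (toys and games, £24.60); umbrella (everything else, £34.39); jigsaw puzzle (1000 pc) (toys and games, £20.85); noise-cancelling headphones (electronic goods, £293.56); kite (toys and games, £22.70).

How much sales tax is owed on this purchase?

Allergy tablets £12.86: over-the-counter medicine → 6.25% → £0.80
Greeting card £4.17: everything else → 3.25% → £0.14
Wireless router £97.06: electronic goods, under £200.00 → 0% → £0.00
Plush bear £24.60: toys and games → 4.25% → £1.05
Umbrella £34.39: everything else → 3.25% → £1.12
Jigsaw puzzle (1000 pc) £20.85: toys and games → 4.25% → £0.89
Noise-cancelling headphones £293.56: electronic goods, £200.00 or more → 10.25% → £30.09
Kite £22.70: toys and games → 4.25% → £0.96
Total tax = £0.80 + £0.14 + £1.05 + £1.12 + £0.89 + £30.09 + £0.96 = £35.05

£35.05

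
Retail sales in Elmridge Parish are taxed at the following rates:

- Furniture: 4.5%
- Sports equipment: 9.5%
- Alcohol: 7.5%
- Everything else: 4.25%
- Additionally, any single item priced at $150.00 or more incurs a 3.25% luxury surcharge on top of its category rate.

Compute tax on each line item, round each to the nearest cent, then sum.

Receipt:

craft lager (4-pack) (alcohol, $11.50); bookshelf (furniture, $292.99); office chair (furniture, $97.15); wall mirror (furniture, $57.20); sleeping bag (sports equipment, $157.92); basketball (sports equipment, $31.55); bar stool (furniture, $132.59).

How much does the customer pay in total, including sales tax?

Craft lager (4-pack) $11.50: alcohol → 7.5% → $0.86
Bookshelf $292.99: furniture → 4.5% + 3.25% surcharge = 7.75% → $22.71
Office chair $97.15: furniture → 4.5% → $4.37
Wall mirror $57.20: furniture → 4.5% → $2.57
Sleeping bag $157.92: sports equipment → 9.5% + 3.25% surcharge = 12.75% → $20.13
Basketball $31.55: sports equipment → 9.5% → $3.00
Bar stool $132.59: furniture → 4.5% → $5.97
Subtotal = $780.90; tax = $59.61; total due = $840.51

$840.51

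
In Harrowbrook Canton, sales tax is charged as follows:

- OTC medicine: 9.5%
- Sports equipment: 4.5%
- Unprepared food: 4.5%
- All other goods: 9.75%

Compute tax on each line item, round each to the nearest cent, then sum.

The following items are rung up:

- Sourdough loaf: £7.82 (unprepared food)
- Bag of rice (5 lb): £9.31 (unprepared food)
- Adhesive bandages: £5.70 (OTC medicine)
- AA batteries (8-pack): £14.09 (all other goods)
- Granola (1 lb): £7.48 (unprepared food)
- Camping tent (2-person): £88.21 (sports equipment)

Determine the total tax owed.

Sourdough loaf £7.82: unprepared food → 4.5% → £0.35
Bag of rice (5 lb) £9.31: unprepared food → 4.5% → £0.42
Adhesive bandages £5.70: OTC medicine → 9.5% → £0.54
AA batteries (8-pack) £14.09: all other goods → 9.75% → £1.37
Granola (1 lb) £7.48: unprepared food → 4.5% → £0.34
Camping tent (2-person) £88.21: sports equipment → 4.5% → £3.97
Total tax = £0.35 + £0.42 + £0.54 + £1.37 + £0.34 + £3.97 = £6.99

£6.99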